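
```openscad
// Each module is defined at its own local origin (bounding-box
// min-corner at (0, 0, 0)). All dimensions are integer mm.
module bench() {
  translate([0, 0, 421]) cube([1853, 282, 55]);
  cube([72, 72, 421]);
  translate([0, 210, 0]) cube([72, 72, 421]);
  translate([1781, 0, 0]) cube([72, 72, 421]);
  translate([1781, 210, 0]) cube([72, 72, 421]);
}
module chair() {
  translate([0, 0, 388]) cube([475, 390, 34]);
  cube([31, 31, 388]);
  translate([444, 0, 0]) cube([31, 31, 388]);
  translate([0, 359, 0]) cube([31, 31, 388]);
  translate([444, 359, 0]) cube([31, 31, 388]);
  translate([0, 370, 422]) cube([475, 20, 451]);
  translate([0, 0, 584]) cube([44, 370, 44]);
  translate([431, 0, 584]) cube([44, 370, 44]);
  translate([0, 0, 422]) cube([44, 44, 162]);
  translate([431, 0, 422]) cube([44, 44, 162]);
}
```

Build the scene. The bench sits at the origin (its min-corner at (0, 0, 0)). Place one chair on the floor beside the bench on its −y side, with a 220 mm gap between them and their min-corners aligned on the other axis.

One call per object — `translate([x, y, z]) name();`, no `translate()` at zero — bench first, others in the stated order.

bench();
translate([0, -610, 0]) chair();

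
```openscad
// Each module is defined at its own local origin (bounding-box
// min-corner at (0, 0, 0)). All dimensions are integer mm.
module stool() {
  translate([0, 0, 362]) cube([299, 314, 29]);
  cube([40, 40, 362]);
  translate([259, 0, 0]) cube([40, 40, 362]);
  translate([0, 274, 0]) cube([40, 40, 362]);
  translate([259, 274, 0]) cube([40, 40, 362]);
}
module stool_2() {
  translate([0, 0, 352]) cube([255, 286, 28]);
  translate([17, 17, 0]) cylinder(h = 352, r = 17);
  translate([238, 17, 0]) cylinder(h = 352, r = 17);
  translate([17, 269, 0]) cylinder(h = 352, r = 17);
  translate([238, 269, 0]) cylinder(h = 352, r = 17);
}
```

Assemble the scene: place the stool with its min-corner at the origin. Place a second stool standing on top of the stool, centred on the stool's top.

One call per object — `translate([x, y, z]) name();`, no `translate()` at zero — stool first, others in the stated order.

stool();
translate([22, 14, 391]) stool_2();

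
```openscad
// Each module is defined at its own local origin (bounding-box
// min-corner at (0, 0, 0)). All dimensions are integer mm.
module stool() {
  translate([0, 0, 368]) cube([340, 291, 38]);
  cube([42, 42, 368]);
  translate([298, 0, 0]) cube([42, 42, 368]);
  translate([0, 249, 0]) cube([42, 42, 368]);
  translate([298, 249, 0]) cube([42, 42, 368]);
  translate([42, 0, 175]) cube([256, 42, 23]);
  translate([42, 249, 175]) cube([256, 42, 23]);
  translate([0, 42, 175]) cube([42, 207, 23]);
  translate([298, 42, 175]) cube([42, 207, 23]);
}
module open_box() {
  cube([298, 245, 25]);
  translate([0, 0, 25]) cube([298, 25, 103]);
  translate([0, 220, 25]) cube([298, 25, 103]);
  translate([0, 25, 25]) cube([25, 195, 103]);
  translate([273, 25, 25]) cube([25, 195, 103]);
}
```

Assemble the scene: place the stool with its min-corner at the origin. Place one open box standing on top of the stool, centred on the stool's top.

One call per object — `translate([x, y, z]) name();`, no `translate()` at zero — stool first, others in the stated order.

stool();
translate([21, 23, 406]) open_box();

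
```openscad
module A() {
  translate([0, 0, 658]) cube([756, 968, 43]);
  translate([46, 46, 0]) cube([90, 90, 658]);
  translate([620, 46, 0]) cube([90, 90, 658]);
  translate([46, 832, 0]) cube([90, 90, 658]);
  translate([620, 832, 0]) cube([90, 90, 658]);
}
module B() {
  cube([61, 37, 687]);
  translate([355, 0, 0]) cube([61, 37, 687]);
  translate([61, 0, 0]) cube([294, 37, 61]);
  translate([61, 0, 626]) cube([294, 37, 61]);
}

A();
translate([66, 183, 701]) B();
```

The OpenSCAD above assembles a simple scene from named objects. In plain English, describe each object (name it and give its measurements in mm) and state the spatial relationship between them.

A is a rectangular dining table. The top is 756×968×43 mm with its upper surface at z = 701 mm. It stands on four 90×90 mm square legs, each inset 46 mm from the nearest pair of top edges, running from the floor to the underside of the top.

B is a picture frame with a 294×565 mm rectangular opening (x by z) and a uniform 61 mm border on every side. Frame depth is 37 mm along y. It is built from two vertical stiles running the full outside height and two horizontal rails spanning the gap between the stiles.

The picture frame is on top of the table.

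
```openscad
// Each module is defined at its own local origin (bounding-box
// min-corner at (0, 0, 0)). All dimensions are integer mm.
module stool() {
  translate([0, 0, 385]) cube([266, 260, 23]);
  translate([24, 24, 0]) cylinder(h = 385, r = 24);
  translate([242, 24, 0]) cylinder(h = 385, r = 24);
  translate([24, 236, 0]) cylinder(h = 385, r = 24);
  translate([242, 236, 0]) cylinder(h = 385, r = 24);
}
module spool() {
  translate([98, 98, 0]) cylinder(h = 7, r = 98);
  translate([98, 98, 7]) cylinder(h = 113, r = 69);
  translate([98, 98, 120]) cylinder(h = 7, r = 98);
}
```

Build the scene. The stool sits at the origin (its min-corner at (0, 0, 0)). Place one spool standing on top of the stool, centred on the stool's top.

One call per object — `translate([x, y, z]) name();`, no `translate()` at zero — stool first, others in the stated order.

stool();
translate([35, 32, 408]) spool();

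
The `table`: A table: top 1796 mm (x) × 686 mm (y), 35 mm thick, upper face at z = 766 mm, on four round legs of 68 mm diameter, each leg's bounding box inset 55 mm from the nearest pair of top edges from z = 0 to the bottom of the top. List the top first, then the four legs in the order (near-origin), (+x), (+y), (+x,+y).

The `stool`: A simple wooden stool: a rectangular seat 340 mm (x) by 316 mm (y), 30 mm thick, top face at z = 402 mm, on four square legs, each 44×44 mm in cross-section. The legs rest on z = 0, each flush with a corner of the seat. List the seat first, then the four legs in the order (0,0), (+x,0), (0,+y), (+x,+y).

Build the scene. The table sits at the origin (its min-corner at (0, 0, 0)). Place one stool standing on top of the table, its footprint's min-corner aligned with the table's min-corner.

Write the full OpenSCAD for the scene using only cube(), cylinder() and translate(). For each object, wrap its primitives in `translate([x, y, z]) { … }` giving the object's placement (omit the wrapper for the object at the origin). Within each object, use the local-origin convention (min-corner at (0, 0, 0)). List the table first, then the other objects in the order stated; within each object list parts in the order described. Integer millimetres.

translate([0, 0, 731]) cube([1796, 686, 35]);
translate([89, 89, 0]) cylinder(h = 731, r = 34);
translate([1707, 89, 0]) cylinder(h = 731, r = 34);
translate([89, 597, 0]) cylinder(h = 731, r = 34);
translate([1707, 597, 0]) cylinder(h = 731, r = 34);
translate([0, 0, 766]) {
  translate([0, 0, 372]) cube([340, 316, 30]);
  cube([44, 44, 372]);
  translate([296, 0, 0]) cube([44, 44, 372]);
  translate([0, 272, 0]) cube([44, 44, 372]);
  translate([296, 272, 0]) cube([44, 44, 372]);
}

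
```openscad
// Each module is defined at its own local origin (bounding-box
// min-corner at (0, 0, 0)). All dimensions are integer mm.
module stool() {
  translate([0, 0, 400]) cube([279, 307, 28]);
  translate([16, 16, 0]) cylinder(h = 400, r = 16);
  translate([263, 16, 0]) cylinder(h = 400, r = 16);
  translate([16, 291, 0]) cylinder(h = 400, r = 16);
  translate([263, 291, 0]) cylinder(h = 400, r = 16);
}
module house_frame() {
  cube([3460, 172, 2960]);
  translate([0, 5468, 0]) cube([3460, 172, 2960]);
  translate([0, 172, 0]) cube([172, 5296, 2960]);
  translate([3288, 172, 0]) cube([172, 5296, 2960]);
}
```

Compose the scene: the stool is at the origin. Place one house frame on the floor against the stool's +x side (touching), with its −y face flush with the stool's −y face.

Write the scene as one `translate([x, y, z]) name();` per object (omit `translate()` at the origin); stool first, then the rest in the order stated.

stool();
translate([279, 0, 0]) house_frame();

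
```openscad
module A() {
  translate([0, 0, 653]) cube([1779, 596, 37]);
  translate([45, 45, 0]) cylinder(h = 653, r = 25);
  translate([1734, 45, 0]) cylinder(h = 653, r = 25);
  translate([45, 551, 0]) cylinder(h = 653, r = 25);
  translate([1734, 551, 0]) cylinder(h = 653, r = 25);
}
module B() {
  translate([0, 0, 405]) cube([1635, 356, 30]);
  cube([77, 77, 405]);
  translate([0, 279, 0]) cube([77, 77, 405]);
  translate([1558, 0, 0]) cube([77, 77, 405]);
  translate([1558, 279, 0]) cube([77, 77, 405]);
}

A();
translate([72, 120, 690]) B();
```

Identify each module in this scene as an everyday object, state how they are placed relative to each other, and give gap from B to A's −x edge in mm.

The bench's min-x is at 72; the table's min-x is 0; gap = 72 mm.

A is a table. B is a bench. The bench is on top of the table, centred. The gap from the bench to the table's −x edge is 72 mm.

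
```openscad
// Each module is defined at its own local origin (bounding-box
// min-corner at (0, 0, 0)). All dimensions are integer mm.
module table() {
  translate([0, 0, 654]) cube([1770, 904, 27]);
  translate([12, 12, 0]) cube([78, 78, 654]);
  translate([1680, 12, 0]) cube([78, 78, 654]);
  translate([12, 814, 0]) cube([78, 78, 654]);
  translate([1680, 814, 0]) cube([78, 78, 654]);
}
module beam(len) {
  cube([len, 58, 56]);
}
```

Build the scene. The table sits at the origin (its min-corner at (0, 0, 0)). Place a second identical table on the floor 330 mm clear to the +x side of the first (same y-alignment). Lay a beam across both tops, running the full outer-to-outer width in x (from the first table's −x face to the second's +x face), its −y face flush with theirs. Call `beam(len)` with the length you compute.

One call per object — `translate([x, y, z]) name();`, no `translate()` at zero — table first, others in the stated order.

table();
translate([2100, 0, 0]) table();
translate([0, 0, 681]) beam(3870);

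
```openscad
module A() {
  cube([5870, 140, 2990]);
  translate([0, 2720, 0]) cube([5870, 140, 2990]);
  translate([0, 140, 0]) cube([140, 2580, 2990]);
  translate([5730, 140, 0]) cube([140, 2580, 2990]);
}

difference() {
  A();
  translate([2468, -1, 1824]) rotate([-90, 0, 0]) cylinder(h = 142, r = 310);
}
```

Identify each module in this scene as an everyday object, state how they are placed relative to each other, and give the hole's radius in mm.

A is a house frame. The house frame has a circular hole through its front wall. The hole's radius is 310 mm.

The subtracted cylinder has r = 310 mm.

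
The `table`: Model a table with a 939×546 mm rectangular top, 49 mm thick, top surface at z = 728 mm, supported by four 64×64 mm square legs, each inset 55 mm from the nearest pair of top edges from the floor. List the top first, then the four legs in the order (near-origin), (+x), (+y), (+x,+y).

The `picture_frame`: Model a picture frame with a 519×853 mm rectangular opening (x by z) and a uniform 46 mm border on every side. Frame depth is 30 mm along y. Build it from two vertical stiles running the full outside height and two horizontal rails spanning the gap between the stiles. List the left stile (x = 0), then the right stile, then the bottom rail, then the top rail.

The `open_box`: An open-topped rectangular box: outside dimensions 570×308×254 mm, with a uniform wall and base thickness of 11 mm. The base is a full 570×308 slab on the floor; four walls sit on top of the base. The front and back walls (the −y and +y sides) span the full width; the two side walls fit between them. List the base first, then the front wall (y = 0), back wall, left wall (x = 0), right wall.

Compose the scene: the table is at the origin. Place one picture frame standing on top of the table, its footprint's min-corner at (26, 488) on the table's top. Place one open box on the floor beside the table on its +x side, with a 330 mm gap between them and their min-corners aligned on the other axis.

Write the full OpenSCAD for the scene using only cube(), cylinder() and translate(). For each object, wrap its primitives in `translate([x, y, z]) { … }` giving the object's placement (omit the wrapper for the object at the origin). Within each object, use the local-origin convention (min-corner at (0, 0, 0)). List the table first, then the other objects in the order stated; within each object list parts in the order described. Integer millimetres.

translate([0, 0, 679]) cube([939, 546, 49]);
translate([55, 55, 0]) cube([64, 64, 679]);
translate([820, 55, 0]) cube([64, 64, 679]);
translate([55, 427, 0]) cube([64, 64, 679]);
translate([820, 427, 0]) cube([64, 64, 679]);
translate([26, 488, 728]) {
  cube([46, 30, 945]);
  translate([565, 0, 0]) cube([46, 30, 945]);
  translate([46, 0, 0]) cube([519, 30, 46]);
  translate([46, 0, 899]) cube([519, 30, 46]);
}
translate([1269, 0, 0]) {
  cube([570, 308, 11]);
  translate([0, 0, 11]) cube([570, 11, 243]);
  translate([0, 297, 11]) cube([570, 11, 243]);
  translate([0, 11, 11]) cube([11, 286, 243]);
  translate([559, 11, 11]) cube([11, 286, 243]);
}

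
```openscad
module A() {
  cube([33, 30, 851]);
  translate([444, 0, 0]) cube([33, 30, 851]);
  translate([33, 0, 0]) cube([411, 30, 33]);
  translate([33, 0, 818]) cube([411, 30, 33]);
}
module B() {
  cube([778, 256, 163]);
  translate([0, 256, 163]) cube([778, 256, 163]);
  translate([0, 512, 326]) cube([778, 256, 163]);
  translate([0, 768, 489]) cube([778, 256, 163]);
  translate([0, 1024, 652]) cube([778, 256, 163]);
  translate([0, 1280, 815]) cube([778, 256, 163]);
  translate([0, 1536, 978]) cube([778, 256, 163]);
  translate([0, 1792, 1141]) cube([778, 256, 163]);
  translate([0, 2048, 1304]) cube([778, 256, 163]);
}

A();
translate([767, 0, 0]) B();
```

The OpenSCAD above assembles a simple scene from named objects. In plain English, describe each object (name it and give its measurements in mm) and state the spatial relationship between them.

A is a rectangular picture frame lying in the x–z plane (depth along y). The opening is 411 mm wide (x) by 785 mm tall (z), surrounded by a border 33 mm wide on all four sides. The frame is 30 mm deep and is made of two full-height vertical stiles with two horizontal rails fitted between them.

B is a straight staircase of 9 solid steps. Each step is 778 mm wide (x), 256 mm deep (y, the going) and 163 mm tall (the rise). The first step rests on the floor; each subsequent step sits one going further in +y and one rise higher in +z, directly behind and above the previous step with no overlap.

The staircase is on the floor beside the picture frame on its +x side.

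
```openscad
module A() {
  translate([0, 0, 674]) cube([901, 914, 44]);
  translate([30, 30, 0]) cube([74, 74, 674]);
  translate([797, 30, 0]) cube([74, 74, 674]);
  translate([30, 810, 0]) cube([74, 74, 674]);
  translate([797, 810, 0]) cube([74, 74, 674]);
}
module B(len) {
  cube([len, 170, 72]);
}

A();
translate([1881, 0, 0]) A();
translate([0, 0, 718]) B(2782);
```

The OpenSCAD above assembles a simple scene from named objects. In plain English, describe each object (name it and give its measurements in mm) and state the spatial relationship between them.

A is a rectangular dining table. The top is 901×914×44 mm with its upper surface at z = 718 mm. It stands on four 74×74 mm square legs, each inset 30 mm from the nearest pair of top edges, running from the floor to the underside of the top.

B is a rectangular beam 2782 mm long (x), 170 mm deep (y), 72 mm thick (z).

The beam spans the tops of two tables placed 980 mm apart, resting at z = 718 mm.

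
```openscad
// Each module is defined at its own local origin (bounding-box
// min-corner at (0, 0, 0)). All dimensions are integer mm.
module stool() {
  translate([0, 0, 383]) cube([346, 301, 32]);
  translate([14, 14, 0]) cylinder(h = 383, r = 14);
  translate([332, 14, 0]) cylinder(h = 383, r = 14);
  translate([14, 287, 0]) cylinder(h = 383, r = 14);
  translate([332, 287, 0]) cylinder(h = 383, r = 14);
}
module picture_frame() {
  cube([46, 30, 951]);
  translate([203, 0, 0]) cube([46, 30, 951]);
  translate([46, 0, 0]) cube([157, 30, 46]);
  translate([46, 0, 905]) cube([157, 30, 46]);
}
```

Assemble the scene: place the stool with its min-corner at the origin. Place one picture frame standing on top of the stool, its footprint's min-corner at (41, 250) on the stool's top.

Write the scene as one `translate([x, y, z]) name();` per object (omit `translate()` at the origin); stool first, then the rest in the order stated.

stool();
translate([41, 250, 415]) picture_frame();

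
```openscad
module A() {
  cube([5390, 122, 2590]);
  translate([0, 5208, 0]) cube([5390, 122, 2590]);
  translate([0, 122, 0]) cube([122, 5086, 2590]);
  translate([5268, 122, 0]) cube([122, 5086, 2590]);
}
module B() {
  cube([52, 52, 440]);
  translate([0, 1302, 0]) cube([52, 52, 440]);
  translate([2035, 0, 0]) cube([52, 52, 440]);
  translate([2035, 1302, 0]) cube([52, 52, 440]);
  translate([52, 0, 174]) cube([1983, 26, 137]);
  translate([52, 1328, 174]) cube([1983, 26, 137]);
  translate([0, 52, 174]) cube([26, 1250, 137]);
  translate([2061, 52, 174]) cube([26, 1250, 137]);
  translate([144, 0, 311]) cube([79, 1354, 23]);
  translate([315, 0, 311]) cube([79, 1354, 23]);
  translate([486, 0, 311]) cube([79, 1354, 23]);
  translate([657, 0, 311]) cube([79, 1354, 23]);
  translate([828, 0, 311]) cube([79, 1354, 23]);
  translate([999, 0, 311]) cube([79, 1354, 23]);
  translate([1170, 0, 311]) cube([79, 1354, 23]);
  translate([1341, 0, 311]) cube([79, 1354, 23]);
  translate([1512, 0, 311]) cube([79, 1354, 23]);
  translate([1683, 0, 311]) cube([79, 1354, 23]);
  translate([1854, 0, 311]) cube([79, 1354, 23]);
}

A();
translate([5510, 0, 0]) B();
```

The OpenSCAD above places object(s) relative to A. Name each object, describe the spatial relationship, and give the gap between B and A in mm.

The bed frame's nearest face is 120 mm from the house frame's +x face.

A is a house frame. B is a bed frame. The bed frame is on the floor beside the house frame on its +x side. The gap between the bed frame and the house frame is 120 mm.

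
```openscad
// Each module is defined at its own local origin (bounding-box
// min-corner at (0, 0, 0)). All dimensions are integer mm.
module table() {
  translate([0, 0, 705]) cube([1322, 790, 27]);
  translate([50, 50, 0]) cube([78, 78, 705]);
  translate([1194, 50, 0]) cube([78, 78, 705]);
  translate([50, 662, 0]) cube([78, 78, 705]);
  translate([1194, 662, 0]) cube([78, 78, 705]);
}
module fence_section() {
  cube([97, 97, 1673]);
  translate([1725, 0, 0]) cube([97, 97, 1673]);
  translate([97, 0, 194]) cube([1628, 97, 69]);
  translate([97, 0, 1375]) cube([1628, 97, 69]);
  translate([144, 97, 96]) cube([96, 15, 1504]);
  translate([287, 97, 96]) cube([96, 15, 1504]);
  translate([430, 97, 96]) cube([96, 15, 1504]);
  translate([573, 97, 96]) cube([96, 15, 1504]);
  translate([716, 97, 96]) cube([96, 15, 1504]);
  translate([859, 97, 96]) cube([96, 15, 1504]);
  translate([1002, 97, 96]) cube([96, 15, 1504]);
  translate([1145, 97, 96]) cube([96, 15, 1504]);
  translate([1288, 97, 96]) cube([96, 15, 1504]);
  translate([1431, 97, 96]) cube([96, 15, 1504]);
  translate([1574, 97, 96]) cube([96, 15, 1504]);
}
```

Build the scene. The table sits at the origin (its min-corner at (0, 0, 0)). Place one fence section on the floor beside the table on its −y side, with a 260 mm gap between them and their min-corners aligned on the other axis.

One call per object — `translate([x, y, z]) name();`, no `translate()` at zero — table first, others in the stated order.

table();
translate([0, -372, 0]) fence_section();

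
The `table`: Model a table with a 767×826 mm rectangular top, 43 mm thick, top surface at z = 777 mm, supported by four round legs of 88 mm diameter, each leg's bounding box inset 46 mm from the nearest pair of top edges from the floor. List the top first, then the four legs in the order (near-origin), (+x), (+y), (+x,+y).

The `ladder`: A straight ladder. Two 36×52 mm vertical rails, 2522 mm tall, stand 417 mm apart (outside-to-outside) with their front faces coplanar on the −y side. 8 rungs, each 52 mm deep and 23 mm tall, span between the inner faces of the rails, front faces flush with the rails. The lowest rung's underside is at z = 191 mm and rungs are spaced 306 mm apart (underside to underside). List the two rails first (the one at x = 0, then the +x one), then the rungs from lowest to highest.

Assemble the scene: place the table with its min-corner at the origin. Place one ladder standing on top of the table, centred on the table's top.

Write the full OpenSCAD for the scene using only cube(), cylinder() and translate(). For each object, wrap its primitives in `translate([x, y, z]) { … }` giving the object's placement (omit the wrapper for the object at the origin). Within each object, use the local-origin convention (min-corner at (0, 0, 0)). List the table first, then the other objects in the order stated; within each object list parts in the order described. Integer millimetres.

translate([0, 0, 734]) cube([767, 826, 43]);
translate([90, 90, 0]) cylinder(h = 734, r = 44);
translate([677, 90, 0]) cylinder(h = 734, r = 44);
translate([90, 736, 0]) cylinder(h = 734, r = 44);
translate([677, 736, 0]) cylinder(h = 734, r = 44);
translate([175, 387, 777]) {
  cube([36, 52, 2522]);
  translate([381, 0, 0]) cube([36, 52, 2522]);
  translate([36, 0, 191]) cube([345, 52, 23]);
  translate([36, 0, 497]) cube([345, 52, 23]);
  translate([36, 0, 803]) cube([345, 52, 23]);
  translate([36, 0, 1109]) cube([345, 52, 23]);
  translate([36, 0, 1415]) cube([345, 52, 23]);
  translate([36, 0, 1721]) cube([345, 52, 23]);
  translate([36, 0, 2027]) cube([345, 52, 23]);
  translate([36, 0, 2333]) cube([345, 52, 23]);
}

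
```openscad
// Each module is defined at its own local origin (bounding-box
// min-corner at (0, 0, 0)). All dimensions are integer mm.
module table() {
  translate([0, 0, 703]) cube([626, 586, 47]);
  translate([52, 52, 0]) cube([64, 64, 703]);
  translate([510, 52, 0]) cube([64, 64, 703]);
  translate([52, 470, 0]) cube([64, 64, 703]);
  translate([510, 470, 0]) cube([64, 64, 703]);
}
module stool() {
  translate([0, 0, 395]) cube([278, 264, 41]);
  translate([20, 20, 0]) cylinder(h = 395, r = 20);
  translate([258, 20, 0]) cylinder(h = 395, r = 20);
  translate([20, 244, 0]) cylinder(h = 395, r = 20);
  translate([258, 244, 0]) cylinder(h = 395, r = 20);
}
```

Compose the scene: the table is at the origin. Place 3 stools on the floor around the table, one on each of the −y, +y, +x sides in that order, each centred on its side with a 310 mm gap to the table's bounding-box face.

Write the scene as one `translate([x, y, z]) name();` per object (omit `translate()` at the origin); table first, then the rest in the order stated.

table();
translate([174, -574, 0]) stool();
translate([174, 896, 0]) stool();
translate([936, 161, 0]) stool();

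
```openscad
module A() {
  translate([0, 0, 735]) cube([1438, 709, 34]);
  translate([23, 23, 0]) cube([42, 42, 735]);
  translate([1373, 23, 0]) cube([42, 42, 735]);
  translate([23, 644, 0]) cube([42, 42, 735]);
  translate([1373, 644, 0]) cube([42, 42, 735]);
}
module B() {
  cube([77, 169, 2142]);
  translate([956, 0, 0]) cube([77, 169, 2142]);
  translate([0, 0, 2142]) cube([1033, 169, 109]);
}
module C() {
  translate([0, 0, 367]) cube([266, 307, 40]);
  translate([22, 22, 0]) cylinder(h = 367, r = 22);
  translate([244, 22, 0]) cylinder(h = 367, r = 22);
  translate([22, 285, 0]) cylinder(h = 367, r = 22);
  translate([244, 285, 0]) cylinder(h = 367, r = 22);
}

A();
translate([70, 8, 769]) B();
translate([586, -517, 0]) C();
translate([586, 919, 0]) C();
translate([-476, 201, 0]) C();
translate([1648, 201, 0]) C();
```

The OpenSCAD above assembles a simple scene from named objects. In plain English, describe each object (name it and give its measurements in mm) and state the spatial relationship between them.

A is a table: top 1438 mm (x) × 709 mm (y), 34 mm thick, upper face at z = 769 mm, on four 42×42 mm square legs, each inset 23 mm from the nearest pair of top edges, running from z = 0 to the bottom of the top.

B is a rectangular door frame: two vertical jambs of 77×169 mm section, 2142 mm tall, with a clear opening 879 mm wide between their inner faces. A header 109 mm tall and 169 mm deep lies on top of the jambs and spans the full outside width.

C is a four-legged stool. The seat is 266×307 mm, 40 mm thick, top at z = 407 mm. It stands on four round legs, each 44 mm in diameter, from z = 0 to the seat underside, each leg's axis is inset half a diameter from the nearest pair of seat edges (so the leg's bounding box is flush with the corner).

The door frame is on top of the table. Four stools sit around the table at the −y, +y, −x, +x sides.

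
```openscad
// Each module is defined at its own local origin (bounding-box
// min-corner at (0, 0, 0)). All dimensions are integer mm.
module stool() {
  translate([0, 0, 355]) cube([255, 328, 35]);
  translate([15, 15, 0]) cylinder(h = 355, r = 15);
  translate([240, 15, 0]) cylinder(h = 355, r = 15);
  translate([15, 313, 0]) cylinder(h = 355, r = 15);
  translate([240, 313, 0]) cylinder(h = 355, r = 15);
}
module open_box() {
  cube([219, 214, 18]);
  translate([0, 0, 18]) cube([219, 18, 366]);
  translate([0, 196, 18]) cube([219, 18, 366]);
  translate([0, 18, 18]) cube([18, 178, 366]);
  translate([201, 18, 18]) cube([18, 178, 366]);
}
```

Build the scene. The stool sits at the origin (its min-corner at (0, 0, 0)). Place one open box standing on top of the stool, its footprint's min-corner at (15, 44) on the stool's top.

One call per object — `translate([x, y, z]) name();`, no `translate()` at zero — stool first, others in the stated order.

stool();
translate([15, 44, 390]) open_box();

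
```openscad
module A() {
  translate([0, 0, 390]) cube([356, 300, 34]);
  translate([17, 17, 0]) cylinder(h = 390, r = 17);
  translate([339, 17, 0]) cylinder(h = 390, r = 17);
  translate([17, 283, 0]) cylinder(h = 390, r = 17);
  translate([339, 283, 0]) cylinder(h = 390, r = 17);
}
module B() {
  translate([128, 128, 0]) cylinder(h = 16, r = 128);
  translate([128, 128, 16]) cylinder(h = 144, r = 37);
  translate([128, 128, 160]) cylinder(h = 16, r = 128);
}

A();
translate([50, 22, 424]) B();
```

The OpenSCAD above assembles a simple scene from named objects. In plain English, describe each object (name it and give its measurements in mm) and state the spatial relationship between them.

A is a simple wooden stool: a rectangular seat 356 mm (x) by 300 mm (y), 34 mm thick, top face at z = 424 mm, on four round legs, each 34 mm in diameter. The legs rest on z = 0, each leg's axis is inset half a diameter from the nearest pair of seat edges (so the leg's bounding box is flush with the corner).

B is a spool: two coaxial disc flanges of radius 128 mm and thickness 16 mm, joined by a core cylinder of radius 37 mm and height 144 mm. The lower flange rests on z = 0 and the three cylinders share a vertical axis.

The spool is on top of the stool, centred.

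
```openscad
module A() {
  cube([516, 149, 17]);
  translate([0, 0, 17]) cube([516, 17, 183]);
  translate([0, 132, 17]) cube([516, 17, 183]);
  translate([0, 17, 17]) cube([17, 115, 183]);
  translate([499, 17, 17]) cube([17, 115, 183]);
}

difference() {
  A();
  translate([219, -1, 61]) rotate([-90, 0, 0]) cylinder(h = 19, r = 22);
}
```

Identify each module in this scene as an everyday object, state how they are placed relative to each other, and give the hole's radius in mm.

A is an open box. The open box has a circular hole through its front wall. The hole's radius is 22 mm.

The subtracted cylinder has r = 22 mm.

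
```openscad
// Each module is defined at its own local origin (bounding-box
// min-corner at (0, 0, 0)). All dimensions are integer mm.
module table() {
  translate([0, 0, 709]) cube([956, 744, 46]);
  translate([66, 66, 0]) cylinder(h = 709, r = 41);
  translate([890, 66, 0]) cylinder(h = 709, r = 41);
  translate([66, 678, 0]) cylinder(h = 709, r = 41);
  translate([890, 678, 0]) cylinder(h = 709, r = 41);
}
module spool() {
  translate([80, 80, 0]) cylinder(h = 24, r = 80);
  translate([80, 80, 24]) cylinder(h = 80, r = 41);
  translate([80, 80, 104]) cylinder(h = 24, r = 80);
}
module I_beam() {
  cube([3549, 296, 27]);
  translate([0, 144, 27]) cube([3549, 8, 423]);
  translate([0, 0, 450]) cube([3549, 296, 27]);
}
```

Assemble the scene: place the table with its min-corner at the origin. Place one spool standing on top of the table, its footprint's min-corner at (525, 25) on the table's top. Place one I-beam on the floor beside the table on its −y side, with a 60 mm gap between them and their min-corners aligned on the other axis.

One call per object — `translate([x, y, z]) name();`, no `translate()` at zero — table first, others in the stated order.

table();
translate([525, 25, 755]) spool();
translate([0, -356, 0]) I_beam();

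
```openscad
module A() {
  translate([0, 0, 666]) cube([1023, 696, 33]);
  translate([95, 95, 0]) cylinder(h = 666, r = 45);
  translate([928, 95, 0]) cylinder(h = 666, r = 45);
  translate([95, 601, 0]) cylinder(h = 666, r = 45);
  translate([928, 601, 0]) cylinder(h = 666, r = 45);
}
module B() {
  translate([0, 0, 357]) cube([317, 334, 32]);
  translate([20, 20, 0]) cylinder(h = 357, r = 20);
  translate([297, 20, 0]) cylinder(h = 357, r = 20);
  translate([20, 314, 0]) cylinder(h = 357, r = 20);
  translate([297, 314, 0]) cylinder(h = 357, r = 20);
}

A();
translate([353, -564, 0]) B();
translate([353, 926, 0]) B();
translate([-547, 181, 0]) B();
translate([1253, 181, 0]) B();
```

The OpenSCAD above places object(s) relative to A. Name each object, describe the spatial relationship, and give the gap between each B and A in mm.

A is a table. B is a stool. Four stools sit around the table at the −y, +y, −x, +x sides. The gap between each stool and the table is 230 mm.

Each stool's nearest face is 230 mm from the table's bounding box.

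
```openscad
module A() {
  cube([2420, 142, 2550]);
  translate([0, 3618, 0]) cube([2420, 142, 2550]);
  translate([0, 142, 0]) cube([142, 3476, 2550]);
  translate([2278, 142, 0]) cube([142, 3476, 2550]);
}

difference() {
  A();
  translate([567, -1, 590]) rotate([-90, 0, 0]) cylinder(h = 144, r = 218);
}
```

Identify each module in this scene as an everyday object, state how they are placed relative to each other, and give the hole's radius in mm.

The subtracted cylinder has r = 218 mm.

A is a house frame. The house frame has a circular hole through its front wall. The hole's radius is 218 mm.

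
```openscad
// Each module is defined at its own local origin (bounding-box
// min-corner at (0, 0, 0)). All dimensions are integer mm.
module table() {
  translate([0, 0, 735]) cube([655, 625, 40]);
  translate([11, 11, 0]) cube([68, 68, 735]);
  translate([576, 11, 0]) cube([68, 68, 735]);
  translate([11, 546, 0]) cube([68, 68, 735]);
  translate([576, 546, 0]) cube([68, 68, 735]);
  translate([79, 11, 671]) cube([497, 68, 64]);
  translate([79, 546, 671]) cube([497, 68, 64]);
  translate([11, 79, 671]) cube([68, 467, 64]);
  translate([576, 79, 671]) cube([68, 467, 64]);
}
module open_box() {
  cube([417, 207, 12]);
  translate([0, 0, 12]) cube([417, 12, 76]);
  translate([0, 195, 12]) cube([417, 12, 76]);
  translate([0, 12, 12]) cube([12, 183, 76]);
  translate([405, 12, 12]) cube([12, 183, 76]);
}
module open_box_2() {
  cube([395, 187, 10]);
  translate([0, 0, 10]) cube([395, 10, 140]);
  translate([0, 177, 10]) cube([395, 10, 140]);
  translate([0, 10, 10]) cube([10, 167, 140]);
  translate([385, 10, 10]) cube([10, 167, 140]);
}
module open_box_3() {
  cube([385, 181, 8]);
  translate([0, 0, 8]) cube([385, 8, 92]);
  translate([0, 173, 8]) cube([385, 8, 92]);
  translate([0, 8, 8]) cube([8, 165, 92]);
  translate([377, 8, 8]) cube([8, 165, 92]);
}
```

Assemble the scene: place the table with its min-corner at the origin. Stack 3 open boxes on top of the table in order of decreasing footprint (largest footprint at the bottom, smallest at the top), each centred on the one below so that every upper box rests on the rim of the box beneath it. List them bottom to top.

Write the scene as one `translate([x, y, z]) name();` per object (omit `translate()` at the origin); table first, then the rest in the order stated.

table();
translate([119, 209, 775]) open_box();
translate([130, 219, 863]) open_box_2();
translate([135, 222, 1013]) open_box_3();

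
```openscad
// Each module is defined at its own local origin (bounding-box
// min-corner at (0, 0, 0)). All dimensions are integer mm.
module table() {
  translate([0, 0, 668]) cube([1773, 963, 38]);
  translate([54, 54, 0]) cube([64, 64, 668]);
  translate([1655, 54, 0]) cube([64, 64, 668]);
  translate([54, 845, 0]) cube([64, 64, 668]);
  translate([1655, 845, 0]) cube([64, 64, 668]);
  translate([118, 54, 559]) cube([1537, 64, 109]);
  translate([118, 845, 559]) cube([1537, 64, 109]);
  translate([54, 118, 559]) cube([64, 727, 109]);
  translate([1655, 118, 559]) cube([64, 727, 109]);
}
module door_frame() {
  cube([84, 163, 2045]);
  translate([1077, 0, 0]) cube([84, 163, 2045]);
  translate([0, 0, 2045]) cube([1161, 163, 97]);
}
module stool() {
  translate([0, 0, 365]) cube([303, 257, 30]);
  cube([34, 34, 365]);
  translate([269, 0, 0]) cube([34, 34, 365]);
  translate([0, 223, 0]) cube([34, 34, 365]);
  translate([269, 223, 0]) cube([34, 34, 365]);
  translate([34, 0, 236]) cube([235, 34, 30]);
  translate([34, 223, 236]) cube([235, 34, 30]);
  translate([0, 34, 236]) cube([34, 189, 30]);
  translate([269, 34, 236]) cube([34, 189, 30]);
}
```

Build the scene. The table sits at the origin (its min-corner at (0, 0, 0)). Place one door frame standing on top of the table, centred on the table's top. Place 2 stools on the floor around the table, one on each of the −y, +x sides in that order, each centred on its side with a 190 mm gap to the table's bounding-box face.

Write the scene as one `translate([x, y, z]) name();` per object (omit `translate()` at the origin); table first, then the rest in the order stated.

table();
translate([306, 400, 706]) door_frame();
translate([735, -447, 0]) stool();
translate([1963, 353, 0]) stool();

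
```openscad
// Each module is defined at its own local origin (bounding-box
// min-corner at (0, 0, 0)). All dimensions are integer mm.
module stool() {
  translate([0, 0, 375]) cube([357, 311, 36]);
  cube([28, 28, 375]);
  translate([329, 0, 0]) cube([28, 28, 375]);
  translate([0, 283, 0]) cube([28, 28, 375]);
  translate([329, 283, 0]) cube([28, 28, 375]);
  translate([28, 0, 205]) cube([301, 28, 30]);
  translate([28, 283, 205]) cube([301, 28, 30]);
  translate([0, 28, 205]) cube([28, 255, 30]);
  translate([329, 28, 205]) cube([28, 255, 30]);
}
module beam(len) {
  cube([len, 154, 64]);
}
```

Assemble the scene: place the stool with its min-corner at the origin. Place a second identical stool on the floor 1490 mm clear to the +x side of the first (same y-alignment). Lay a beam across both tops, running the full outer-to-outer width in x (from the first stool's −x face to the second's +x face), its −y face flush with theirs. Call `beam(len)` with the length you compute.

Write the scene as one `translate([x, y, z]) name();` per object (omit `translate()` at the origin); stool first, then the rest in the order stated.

stool();
translate([1847, 0, 0]) stool();
translate([0, 0, 411]) beam(2204);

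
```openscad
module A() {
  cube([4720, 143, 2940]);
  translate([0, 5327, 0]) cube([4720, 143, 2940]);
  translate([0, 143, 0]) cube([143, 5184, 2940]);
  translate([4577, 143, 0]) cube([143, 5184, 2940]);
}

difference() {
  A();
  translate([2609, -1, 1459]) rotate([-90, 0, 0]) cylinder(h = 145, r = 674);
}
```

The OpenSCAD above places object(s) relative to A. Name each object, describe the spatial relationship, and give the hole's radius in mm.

The subtracted cylinder has r = 674 mm.

A is a house frame. The house frame has a circular hole through its front wall. The hole's radius is 674 mm.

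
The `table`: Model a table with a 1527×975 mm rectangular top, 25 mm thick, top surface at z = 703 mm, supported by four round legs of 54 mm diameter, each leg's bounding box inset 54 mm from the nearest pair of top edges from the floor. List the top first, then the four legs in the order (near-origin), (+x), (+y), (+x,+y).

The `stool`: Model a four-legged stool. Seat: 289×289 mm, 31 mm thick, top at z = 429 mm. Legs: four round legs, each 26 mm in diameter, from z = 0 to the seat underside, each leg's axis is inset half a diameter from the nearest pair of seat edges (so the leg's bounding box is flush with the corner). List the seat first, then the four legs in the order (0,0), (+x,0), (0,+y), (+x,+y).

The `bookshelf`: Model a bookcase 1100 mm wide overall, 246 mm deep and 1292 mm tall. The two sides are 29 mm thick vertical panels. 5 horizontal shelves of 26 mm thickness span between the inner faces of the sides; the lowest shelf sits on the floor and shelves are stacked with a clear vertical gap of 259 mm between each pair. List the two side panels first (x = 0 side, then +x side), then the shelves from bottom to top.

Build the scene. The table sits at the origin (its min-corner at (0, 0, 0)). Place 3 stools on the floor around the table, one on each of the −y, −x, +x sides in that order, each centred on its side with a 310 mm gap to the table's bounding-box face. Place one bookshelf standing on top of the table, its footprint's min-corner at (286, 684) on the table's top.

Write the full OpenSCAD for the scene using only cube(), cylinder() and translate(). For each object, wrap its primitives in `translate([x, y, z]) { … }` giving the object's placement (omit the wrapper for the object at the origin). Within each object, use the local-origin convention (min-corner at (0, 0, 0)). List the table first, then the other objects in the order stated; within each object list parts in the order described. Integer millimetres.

translate([0, 0, 678]) cube([1527, 975, 25]);
translate([81, 81, 0]) cylinder(h = 678, r = 27);
translate([1446, 81, 0]) cylinder(h = 678, r = 27);
translate([81, 894, 0]) cylinder(h = 678, r = 27);
translate([1446, 894, 0]) cylinder(h = 678, r = 27);
translate([619, -599, 0]) {
  translate([0, 0, 398]) cube([289, 289, 31]);
  translate([13, 13, 0]) cylinder(h = 398, r = 13);
  translate([276, 13, 0]) cylinder(h = 398, r = 13);
  translate([13, 276, 0]) cylinder(h = 398, r = 13);
  translate([276, 276, 0]) cylinder(h = 398, r = 13);
}
translate([-599, 343, 0]) {
  translate([0, 0, 398]) cube([289, 289, 31]);
  translate([13, 13, 0]) cylinder(h = 398, r = 13);
  translate([276, 13, 0]) cylinder(h = 398, r = 13);
  translate([13, 276, 0]) cylinder(h = 398, r = 13);
  translate([276, 276, 0]) cylinder(h = 398, r = 13);
}
translate([1837, 343, 0]) {
  translate([0, 0, 398]) cube([289, 289, 31]);
  translate([13, 13, 0]) cylinder(h = 398, r = 13);
  translate([276, 13, 0]) cylinder(h = 398, r = 13);
  translate([13, 276, 0]) cylinder(h = 398, r = 13);
  translate([276, 276, 0]) cylinder(h = 398, r = 13);
}
translate([286, 684, 703]) {
  cube([29, 246, 1292]);
  translate([1071, 0, 0]) cube([29, 246, 1292]);
  translate([29, 0, 0]) cube([1042, 246, 26]);
  translate([29, 0, 285]) cube([1042, 246, 26]);
  translate([29, 0, 570]) cube([1042, 246, 26]);
  translate([29, 0, 855]) cube([1042, 246, 26]);
  translate([29, 0, 1140]) cube([1042, 246, 26]);
}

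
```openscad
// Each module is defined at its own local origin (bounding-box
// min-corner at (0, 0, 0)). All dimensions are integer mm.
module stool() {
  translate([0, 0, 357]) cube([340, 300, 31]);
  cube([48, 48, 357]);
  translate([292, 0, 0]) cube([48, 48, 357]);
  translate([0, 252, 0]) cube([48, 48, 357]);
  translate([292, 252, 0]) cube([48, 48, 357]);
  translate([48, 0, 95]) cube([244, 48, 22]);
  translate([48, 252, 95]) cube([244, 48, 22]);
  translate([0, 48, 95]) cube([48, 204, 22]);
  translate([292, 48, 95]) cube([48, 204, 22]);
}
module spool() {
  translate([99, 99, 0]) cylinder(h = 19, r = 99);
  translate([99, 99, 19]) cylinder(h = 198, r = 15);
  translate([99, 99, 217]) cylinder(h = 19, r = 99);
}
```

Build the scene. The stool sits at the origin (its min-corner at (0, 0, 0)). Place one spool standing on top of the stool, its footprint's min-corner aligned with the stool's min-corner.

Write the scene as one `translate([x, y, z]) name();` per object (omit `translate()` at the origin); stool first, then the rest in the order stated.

stool();
translate([0, 0, 388]) spool();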